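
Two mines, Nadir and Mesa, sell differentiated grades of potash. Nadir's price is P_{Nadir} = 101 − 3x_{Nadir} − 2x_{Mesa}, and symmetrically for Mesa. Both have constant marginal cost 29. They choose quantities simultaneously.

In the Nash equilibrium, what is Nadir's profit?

Mine Nadir's profit: π = x_{Nadir}(101 − 3x_{Nadir} − 2x_{Mesa}) − 29x_{Nadir}.
∂π/∂x_{Nadir} = 72 − 6x_{Nadir} − 2x_{Mesa} = 0 ⇒ x_{Nadir} = 12 − (1/3)x_{Mesa}.
The game is symmetric, so in equilibrium x_{Mesa} = x_{Nadir}: the reaction function gives (4/3)x_{Nadir} = 12, hence x_{Nadir} = 9.
P_{Nadir} = 101 − 3·9 − 2·9 = 56.
Profit = (56 − 29)·9 = 243.

243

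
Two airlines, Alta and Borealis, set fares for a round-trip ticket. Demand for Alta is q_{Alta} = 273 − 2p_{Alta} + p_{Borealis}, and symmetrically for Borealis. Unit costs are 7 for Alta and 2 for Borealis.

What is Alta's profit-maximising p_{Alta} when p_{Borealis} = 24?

77.75

Alta's profit: π = (p_{Alta} − 7)(273 − 2p_{Alta} + p_{Borealis}).
∂π/∂p_{Alta} = 287 − 4p_{Alta} + p_{Borealis} = 0 ⇒ p_{Alta} = 71.75 + 0.25p_{Borealis}.
At p_{Borealis} = 24: p_{Alta} = 71.75 + 0.25·24 = 77.75.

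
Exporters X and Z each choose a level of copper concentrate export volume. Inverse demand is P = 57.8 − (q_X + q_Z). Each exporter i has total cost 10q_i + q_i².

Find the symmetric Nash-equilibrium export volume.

Exporter X's profit: π = q_X(57.8 − (q_X + q_Z)) − 10q_X − q_X².
∂π/∂q_X = 47.8 − 4q_X − q_Z = 0, so q_X = 11.95 − 0.25q_Z.
The game is symmetric, so in equilibrium q_Z = q_X: the reaction function gives 1.25q_X = 11.95, hence q_X = 9.56.

9.56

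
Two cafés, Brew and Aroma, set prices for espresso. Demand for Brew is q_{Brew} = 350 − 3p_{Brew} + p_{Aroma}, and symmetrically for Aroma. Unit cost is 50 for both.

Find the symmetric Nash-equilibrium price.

100

Brew's profit: π = (p_{Brew} − 50)(350 − 3p_{Brew} + p_{Aroma}).
∂π/∂p_{Brew} = 500 − 6p_{Brew} + p_{Aroma} = 0 ⇒ p_{Brew} = 250/3 + (1/6)p_{Aroma}.
Setting p_{Brew} = p_{Aroma} in the reaction function: p_{Brew} = 250/3 + (1/6)p_{Brew}, so p_{Brew} = (250/3) / (5/6) = 100.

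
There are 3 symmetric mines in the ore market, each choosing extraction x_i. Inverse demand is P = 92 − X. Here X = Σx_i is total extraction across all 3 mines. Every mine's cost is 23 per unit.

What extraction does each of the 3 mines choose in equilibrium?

17.25

A representative mine's profit is π_i = x_i(92 − X) − 23x_i, with X = x_i + Σ_{j≠i} x_j.
First-order condition: 69 − 2x_i − Σ_{j≠i} x_j = 0.
Imposing symmetry (x_j = x for all j) turns Σ_{j≠i} x_j into 2x, so 69 = 4x and x = 17.25.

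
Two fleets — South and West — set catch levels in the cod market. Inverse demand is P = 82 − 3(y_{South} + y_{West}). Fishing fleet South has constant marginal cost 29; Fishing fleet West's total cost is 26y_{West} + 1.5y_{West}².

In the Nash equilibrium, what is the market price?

49.6

Fishing fleet South's profit: π = y_{South}(82 − 3(y_{South} + y_{West})) − 29y_{South}.
∂π/∂y_{South} = 53 − 6y_{South} − 3y_{West} = 0, so y_{South} = 53/6 − 0.5y_{West}.
For West: ∂π/∂y_{West} = 56 − 9y_{West} − 3y_{South} = 0 ⇒ y_{West} = 56/9 − (1/3)y_{South}.
Substituting the second reaction function into the first: y_{South} = 53/6 − 0.5(56/9 − (1/3)y_{South}), which gives (5/6)y_{South} = 103/18 ⇒ y_{South} = 103/15.
Then y_{West} = 56/9 − (1/3)·(103/15) = 59/15.
Equilibrium price: P = 82 − 3·10.8 = 49.6.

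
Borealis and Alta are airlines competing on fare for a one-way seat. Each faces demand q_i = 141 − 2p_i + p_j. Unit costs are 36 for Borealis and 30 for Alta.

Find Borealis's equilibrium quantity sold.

Borealis's profit: π = (p_{Borealis} − 36)(141 − 2p_{Borealis} + p_{Alta}).
∂π/∂p_{Borealis} = 213 − 4p_{Borealis} + p_{Alta} = 0 ⇒ p_{Borealis} = 53.25 + 0.25p_{Alta}.
Similarly p_{Alta} = 50.25 + 0.25p_{Borealis}.
Substituting the second reaction function into the first: p_{Borealis} = 53.25 + 0.25(50.25 + 0.25p_{Borealis}), which gives 0.9375p_{Borealis} = 65.8125 ⇒ p_{Borealis} = 70.2.
Then p_{Alta} = 50.25 + 0.25·70.2 = 67.8.
q_{Borealis} = 141 − 2·70.2 + 67.8 = 68.4.

68.4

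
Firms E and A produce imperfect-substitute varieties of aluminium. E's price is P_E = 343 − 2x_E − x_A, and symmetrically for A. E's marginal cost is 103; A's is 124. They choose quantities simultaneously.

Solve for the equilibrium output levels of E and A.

49.4, 42.4

Firm E's profit: π = x_E(343 − 2x_E − x_A) − 103x_E.
∂π/∂x_E = 240 − 4x_E − x_A = 0 ⇒ x_E = 60 − 0.25x_A.
Similarly x_A = 54.75 − 0.25x_E.
Solving the two reaction functions simultaneously: (1 − (−0.25)(−0.25))x_E = 60 − 0.25·54.75, so 0.9375x_E = 46.3125 and x_E = 49.4.
Then x_A = 54.75 − 0.25·49.4 = 42.4.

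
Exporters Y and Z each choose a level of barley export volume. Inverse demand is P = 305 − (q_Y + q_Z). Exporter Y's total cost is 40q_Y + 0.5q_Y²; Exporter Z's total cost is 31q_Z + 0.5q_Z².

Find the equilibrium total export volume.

Exporter Y's profit: π = q_Y(305 − (q_Y + q_Z)) − 40q_Y − 0.5q_Y².
∂π/∂q_Y = 265 − 3q_Y − q_Z = 0, so q_Y = 265/3 − (1/3)q_Z.
By the same steps for Z: q_Z = 274/3 − (1/3)q_Y.
Solving the two reaction functions simultaneously: (1 − (−1/3)(−1/3))q_Y = 265/3 − (1/3)·(274/3), so (8/9)q_Y = 521/9 and q_Y = 65.125.
Then q_Z = 274/3 − (1/3)·65.125 = 69.625.
Total export volume: 65.125 + 69.625 = 134.75.

134.75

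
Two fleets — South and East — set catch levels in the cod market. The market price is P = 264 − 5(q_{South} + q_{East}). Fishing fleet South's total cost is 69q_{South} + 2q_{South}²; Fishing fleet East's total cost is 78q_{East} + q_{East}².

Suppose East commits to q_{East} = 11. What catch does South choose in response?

10

Fishing fleet South's profit: π = q_{South}(264 − 5(q_{South} + q_{East})) − 69q_{South} − 2q_{South}².
∂π/∂q_{South} = 195 − 14q_{South} − 5q_{East} = 0, so q_{South} = 195/14 − (5/14)q_{East}.
At q_{East} = 11: q_{South} = 195/14 − (5/14)·11 = 10.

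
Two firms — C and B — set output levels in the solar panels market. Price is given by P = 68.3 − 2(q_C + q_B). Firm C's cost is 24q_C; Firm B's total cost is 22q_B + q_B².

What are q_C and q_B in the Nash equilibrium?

Firm C's profit: π = q_C(68.3 − 2(q_C + q_B)) − 24q_C.
∂π/∂q_C = 44.3 − 4q_C − 2q_B = 0, so q_C = 11.075 − 0.5q_B.
For B: ∂π/∂q_B = 46.3 − 6q_B − 2q_C = 0 ⇒ q_B = 463/60 − (1/3)q_C.
Plugging q_B into C's best response: q_C = 11.075 − 0.5(463/60 − (1/3)q_C) ⇒ (5/6)q_C = 433/60, so q_C = 8.66.
Then q_B = 463/60 − (1/3)·8.66 = 4.83.

8.66, 4.83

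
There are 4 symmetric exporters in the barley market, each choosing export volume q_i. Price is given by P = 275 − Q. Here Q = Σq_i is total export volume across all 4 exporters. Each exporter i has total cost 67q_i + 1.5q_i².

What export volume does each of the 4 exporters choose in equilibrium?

A representative exporter's profit is π_i = q_i(275 − Q) − 67q_i − 1.5q_i², with Q = q_i + Σ_{j≠i} q_j.
First-order condition: 208 − 5q_i − Σ_{j≠i} q_j = 0.
In a symmetric equilibrium every exporter chooses the same q, so Σ_{j≠i} q_j = 3q. The condition becomes 208 − 8q = 0, giving q = 208/8 = 26.

26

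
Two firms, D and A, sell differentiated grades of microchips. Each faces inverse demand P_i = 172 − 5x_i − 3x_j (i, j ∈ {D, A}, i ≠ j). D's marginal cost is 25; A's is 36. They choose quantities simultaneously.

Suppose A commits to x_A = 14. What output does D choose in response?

Firm D's profit: π = x_D(172 − 5x_D − 3x_A) − 25x_D.
∂π/∂x_D = 147 − 10x_D − 3x_A = 0 ⇒ x_D = 14.7 − 0.3x_A.
At x_A = 14: x_D = 14.7 − 0.3·14 = 10.5.

10.5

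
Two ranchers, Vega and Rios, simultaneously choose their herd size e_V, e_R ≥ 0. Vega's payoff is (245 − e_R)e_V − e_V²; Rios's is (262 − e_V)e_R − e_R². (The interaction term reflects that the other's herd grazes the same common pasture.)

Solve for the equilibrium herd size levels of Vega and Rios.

76, 93

Expanding Vega's payoff: 245e_V − e_Re_V − e_V².
∂π/∂e_V = 245 − e_R − 2e_V = 0, so e_V = 122.5 − 0.5e_R.
Likewise for Rios: e_R = 131 − 0.5e_V.
Plugging e_R into Vega's best response: e_V = 122.5 − 0.5(131 − 0.5e_V) ⇒ 0.75e_V = 57, so e_V = 76.
Then e_R = 131 − 0.5·76 = 93.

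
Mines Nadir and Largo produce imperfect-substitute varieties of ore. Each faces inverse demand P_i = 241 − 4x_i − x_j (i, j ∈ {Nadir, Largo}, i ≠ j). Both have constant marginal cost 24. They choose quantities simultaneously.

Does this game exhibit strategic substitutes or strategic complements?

Mine Nadir's profit: π = x_{Nadir}(241 − 4x_{Nadir} − x_{Largo}) − 24x_{Nadir}.
∂π/∂x_{Nadir} = 217 − 8x_{Nadir} − x_{Largo} = 0 ⇒ x_{Nadir} = 27.125 − 0.125x_{Largo}.
The best-response slope dx_{Nadir}/dx_{Largo} = −0.125 < 0: the reaction function is downward-sloping, so the choices are strategic substitutes.

strategic substitutes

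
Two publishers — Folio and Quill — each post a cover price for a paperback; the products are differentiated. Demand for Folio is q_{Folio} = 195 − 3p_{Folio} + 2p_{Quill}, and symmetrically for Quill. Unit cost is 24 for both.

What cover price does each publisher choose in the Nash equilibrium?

Folio's profit: π = (p_{Folio} − 24)(195 − 3p_{Folio} + 2p_{Quill}).
∂π/∂p_{Folio} = 267 − 6p_{Folio} + 2p_{Quill} = 0 ⇒ p_{Folio} = 44.5 + (1/3)p_{Quill}.
By symmetry p_{Quill} = p_{Folio}; substituting into the reaction function, (2/3)p_{Folio} = 44.5 and p_{Folio} = 66.75.

66.75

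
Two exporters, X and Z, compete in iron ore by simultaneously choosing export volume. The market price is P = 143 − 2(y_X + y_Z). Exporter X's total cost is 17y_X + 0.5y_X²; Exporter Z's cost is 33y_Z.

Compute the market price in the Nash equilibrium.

70.25

Exporter X's profit: π = y_X(143 − 2(y_X + y_Z)) − 17y_X − 0.5y_X².
∂π/∂y_X = 126 − 5y_X − 2y_Z = 0, so y_X = 25.2 − 0.4y_Z.
For Z: ∂π/∂y_Z = 110 − 4y_Z − 2y_X = 0 ⇒ y_Z = 27.5 − 0.5y_X.
Plugging y_Z into X's best response: y_X = 25.2 − 0.4(27.5 − 0.5y_X) ⇒ 0.8y_X = 14.2, so y_X = 17.75.
Then y_Z = 27.5 − 0.5·17.75 = 18.625.
Equilibrium price: P = 143 − 2·36.375 = 70.25.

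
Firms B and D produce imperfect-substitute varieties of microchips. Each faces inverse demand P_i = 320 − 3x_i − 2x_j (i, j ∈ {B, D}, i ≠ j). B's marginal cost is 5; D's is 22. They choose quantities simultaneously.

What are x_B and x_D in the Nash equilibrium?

Firm B's profit: π = x_B(320 − 3x_B − 2x_D) − 5x_B.
∂π/∂x_B = 315 − 6x_B − 2x_D = 0 ⇒ x_B = 52.5 − (1/3)x_D.
Similarly x_D = 149/3 − (1/3)x_B.
Substituting the second reaction function into the first: x_B = 52.5 − (1/3)(149/3 − (1/3)x_B), which gives (8/9)x_B = 647/18 ⇒ x_B = 40.4375.
Then x_D = 149/3 − (1/3)·40.4375 = 36.1875.

40.4375, 36.1875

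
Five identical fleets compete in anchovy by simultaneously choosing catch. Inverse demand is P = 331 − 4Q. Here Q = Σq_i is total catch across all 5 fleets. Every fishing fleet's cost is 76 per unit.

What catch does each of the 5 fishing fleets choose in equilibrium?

10.625

A representative fishing fleet's profit is π_i = q_i(331 − 4Q) − 76q_i, with Q = q_i + Σ_{j≠i} q_j.
First-order condition: 255 − 8q_i − 4Σ_{j≠i} q_j = 0.
Imposing symmetry (q_j = q for all j) turns Σ_{j≠i} q_j into 4q, so 255 = 24q and q = 10.625.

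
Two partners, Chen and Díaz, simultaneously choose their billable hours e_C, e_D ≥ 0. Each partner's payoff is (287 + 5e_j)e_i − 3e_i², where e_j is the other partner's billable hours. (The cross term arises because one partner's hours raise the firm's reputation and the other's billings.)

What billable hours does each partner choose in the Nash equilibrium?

287

Chen's payoff is (287 + 5e_D)e_C − 3e_C².
∂π/∂e_C = 287 + 5e_D − 6e_C = 0, so e_C = 287/6 + (5/6)e_D.
Setting e_C = e_D in the reaction function: e_C = 287/6 + (5/6)e_C, so e_C = (287/6) / (1/6) = 287.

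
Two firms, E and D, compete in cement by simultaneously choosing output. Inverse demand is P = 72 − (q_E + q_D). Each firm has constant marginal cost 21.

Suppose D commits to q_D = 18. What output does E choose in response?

Firm E's profit: π = q_E(72 − (q_E + q_D)) − 21q_E.
∂π/∂q_E = 51 − 2q_E − q_D = 0, so q_E = 25.5 − 0.5q_D.
At q_D = 18: q_E = 25.5 − 0.5·18 = 16.5.

16.5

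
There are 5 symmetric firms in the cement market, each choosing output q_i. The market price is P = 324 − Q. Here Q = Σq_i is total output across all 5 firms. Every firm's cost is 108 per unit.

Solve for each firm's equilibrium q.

A representative firm's profit is π_i = q_i(324 − Q) − 108q_i, with Q = q_i + Σ_{j≠i} q_j.
First-order condition: 216 − 2q_i − Σ_{j≠i} q_j = 0.
In a symmetric equilibrium every firm chooses the same q, so Σ_{j≠i} q_j = 4q. The condition becomes 216 − 6q = 0, giving q = 216/6 = 36.

36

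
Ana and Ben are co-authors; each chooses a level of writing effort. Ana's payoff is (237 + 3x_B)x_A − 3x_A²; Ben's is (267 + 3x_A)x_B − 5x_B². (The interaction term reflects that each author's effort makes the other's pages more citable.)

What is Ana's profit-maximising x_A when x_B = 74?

Expanding Ana's payoff: 237x_A + 3x_Bx_A − 3x_A².
∂π/∂x_A = 237 + 3x_B − 6x_A = 0, so x_A = 39.5 + 0.5x_B.
At x_B = 74: x_A = 39.5 + 0.5·74 = 76.5.

76.5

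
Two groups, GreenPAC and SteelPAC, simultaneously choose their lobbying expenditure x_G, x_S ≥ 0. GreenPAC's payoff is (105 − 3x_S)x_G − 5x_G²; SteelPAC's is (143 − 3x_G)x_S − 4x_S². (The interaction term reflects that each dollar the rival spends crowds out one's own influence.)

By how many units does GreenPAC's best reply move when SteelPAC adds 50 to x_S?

-15

Expanding GreenPAC's payoff: 105x_G − 3x_Sx_G − 5x_G².
∂π/∂x_G = 105 − 3x_S − 10x_G = 0, so x_G = 10.5 − 0.3x_S.
The reaction-function slope is −0.3, so a 50-unit rise in x_S moves x_G by −0.3 × 50 = −15. GreenPAC's best response falls — the actions are strategic substitutes.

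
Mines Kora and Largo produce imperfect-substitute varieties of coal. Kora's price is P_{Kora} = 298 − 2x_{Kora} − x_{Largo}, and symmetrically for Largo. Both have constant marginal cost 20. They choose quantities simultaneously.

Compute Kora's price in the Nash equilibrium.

131.2

Mine Kora's profit: π = x_{Kora}(298 − 2x_{Kora} − x_{Largo}) − 20x_{Kora}.
∂π/∂x_{Kora} = 278 − 4x_{Kora} − x_{Largo} = 0 ⇒ x_{Kora} = 69.5 − 0.25x_{Largo}.
Setting x_{Kora} = x_{Largo} in the reaction function: x_{Kora} = 69.5 − 0.25x_{Kora}, so x_{Kora} = 69.5 / 1.25 = 55.6.
P_{Kora} = 298 − 2·55.6 − 55.6 = 131.2.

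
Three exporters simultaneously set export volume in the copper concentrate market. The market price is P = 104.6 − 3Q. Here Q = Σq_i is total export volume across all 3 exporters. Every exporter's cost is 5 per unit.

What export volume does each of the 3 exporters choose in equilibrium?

A representative exporter's profit is π_i = q_i(104.6 − 3Q) − 5q_i, with Q = q_i + Σ_{j≠i} q_j.
First-order condition: 99.6 − 6q_i − 3Σ_{j≠i} q_j = 0.
In a symmetric equilibrium every exporter chooses the same q, so Σ_{j≠i} q_j = 2q. The condition becomes 99.6 − 12q = 0, giving q = 99.6/12 = 8.3.

8.3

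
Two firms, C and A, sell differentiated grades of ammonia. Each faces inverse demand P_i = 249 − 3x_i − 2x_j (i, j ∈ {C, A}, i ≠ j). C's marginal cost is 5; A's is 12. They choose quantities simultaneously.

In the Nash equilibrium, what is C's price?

97.8125

Firm C's profit: π = x_C(249 − 3x_C − 2x_A) − 5x_C.
∂π/∂x_C = 244 − 6x_C − 2x_A = 0 ⇒ x_C = 122/3 − (1/3)x_A.
Similarly x_A = 39.5 − (1/3)x_C.
Substituting the second reaction function into the first: x_C = 122/3 − (1/3)(39.5 − (1/3)x_C), which gives (8/9)x_C = 27.5 ⇒ x_C = 30.9375.
Then x_A = 39.5 − (1/3)·30.9375 = 29.1875.
P_C = 249 − 3·30.9375 − 2·29.1875 = 97.8125.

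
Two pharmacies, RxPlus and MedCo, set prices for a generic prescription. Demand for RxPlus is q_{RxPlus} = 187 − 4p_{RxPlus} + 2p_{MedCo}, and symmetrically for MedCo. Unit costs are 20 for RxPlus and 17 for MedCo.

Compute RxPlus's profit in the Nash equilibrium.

2323.24

RxPlus's profit: π = (p_{RxPlus} − 20)(187 − 4p_{RxPlus} + 2p_{MedCo}).
∂π/∂p_{RxPlus} = 267 − 8p_{RxPlus} + 2p_{MedCo} = 0 ⇒ p_{RxPlus} = 33.375 + 0.25p_{MedCo}.
Similarly p_{MedCo} = 31.875 + 0.25p_{RxPlus}.
Plugging p_{MedCo} into RxPlus's best response: p_{RxPlus} = 33.375 + 0.25(31.875 + 0.25p_{RxPlus}) ⇒ 0.9375p_{RxPlus} = 1323/32, so p_{RxPlus} = 44.1.
Then p_{MedCo} = 31.875 + 0.25·44.1 = 42.9.
q_{RxPlus} = 187 − 4·44.1 + 2·42.9 = 96.4.
Profit = (44.1 − 20)·96.4 = 2323.24.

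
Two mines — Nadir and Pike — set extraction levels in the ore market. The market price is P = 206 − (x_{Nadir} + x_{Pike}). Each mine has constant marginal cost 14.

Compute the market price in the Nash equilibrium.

Mine Nadir's profit: π = x_{Nadir}(206 − (x_{Nadir} + x_{Pike})) − 14x_{Nadir}.
∂π/∂x_{Nadir} = 192 − 2x_{Nadir} − x_{Pike} = 0, so x_{Nadir} = 96 − 0.5x_{Pike}.
The game is symmetric, so in equilibrium x_{Pike} = x_{Nadir}: the reaction function gives 1.5x_{Nadir} = 96, hence x_{Nadir} = 64.
Equilibrium price: P = 206 − 128 = 78.

78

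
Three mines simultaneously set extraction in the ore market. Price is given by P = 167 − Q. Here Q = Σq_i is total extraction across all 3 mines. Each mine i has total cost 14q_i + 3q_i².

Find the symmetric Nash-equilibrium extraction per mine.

15.3

A representative mine's profit is π_i = q_i(167 − Q) − 14q_i − 3q_i², with Q = q_i + Σ_{j≠i} q_j.
First-order condition: 153 − 8q_i − Σ_{j≠i} q_j = 0.
In a symmetric equilibrium every mine chooses the same q, so Σ_{j≠i} q_j = 2q. The condition becomes 153 − 10q = 0, giving q = 153/10 = 15.3.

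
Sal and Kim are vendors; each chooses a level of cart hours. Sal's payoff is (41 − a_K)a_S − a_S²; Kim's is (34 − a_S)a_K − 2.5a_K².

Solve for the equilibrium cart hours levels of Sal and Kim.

Expanding Sal's payoff: 41a_S − a_Ka_S − a_S².
∂π/∂a_S = 41 − a_K − 2a_S = 0, so a_S = 20.5 − 0.5a_K.
Likewise for Kim: a_K = 6.8 − 0.2a_S.
Plugging a_K into Sal's best response: a_S = 20.5 − 0.5(6.8 − 0.2a_S) ⇒ 0.9a_S = 17.1, so a_S = 19.
Then a_K = 6.8 − 0.2·19 = 3.

19, 3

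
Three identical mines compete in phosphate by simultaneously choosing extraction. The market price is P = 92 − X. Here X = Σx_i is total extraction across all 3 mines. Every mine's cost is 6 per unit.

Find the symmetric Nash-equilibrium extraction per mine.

A representative mine's profit is π_i = x_i(92 − X) − 6x_i, with X = x_i + Σ_{j≠i} x_j.
First-order condition: 86 − 2x_i − Σ_{j≠i} x_j = 0.
Imposing symmetry (x_j = x for all j) turns Σ_{j≠i} x_j into 2x, so 86 = 4x and x = 21.5.

21.5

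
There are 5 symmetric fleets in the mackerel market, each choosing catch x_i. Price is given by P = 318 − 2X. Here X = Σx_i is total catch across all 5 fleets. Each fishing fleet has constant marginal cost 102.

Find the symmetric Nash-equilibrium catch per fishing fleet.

18

A representative fishing fleet's profit is π_i = x_i(318 − 2X) − 102x_i, with X = x_i + Σ_{j≠i} x_j.
First-order condition: 216 − 4x_i − 2Σ_{j≠i} x_j = 0.
With identical fishing fleets, set every x_j = x: then 216 − 4x − 8x = 0, i.e. x = 216/12 = 18.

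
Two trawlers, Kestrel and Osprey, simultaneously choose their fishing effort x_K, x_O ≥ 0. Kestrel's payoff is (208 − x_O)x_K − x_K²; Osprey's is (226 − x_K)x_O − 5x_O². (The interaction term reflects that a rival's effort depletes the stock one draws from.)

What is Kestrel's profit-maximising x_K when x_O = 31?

Expanding Kestrel's payoff: 208x_K − x_Ox_K − x_K².
∂π/∂x_K = 208 − x_O − 2x_K = 0, so x_K = 104 − 0.5x_O.
At x_O = 31: x_K = 104 − 0.5·31 = 88.5.

88.5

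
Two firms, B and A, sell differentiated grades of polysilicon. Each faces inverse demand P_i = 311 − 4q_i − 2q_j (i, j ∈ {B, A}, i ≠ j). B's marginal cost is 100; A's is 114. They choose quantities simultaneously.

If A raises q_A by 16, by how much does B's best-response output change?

Firm B's profit: π = q_B(311 − 4q_B − 2q_A) − 100q_B.
∂π/∂q_B = 211 − 8q_B − 2q_A = 0 ⇒ q_B = 26.375 − 0.25q_A.
The reaction-function slope is −0.25, so a 16-unit rise in q_A moves q_B by −0.25 × 16 = −4. B's best response falls — the actions are strategic substitutes.

-4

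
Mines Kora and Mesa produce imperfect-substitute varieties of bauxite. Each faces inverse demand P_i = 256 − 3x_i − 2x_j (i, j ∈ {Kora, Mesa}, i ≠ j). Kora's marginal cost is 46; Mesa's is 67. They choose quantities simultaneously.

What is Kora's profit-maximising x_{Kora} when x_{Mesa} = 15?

Mine Kora's profit: π = x_{Kora}(256 − 3x_{Kora} − 2x_{Mesa}) − 46x_{Kora}.
∂π/∂x_{Kora} = 210 − 6x_{Kora} − 2x_{Mesa} = 0 ⇒ x_{Kora} = 35 − (1/3)x_{Mesa}.
At x_{Mesa} = 15: x_{Kora} = 35 − (1/3)·15 = 30.

30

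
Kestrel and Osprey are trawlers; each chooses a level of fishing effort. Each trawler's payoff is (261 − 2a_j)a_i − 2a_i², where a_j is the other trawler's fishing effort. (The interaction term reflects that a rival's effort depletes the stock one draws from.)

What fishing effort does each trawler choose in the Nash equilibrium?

Kestrel's payoff is (261 − 2a_O)a_K − 2a_K².
∂π/∂a_K = 261 − 2a_O − 4a_K = 0, so a_K = 65.25 − 0.5a_O.
Setting a_K = a_O in the reaction function: a_K = 65.25 − 0.5a_K, so a_K = 65.25 / 1.5 = 43.5.

43.5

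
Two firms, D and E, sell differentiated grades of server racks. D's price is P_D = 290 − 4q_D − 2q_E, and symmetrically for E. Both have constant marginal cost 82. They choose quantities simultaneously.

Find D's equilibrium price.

Firm D's profit: π = q_D(290 − 4q_D − 2q_E) − 82q_D.
∂π/∂q_D = 208 − 8q_D − 2q_E = 0 ⇒ q_D = 26 − 0.25q_E.
Setting q_D = q_E in the reaction function: q_D = 26 − 0.25q_D, so q_D = 26 / 1.25 = 20.8.
P_D = 290 − 4·20.8 − 2·20.8 = 165.2.

165.2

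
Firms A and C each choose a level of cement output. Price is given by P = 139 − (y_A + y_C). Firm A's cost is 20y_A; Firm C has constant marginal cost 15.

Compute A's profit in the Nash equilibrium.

Firm A's profit: π = y_A(139 − (y_A + y_C)) − 20y_A.
∂π/∂y_A = 119 − 2y_A − y_C = 0, so y_A = 59.5 − 0.5y_C.
By the same steps for C: y_C = 62 − 0.5y_A.
Plugging y_C into A's best response: y_A = 59.5 − 0.5(62 − 0.5y_A) ⇒ 0.75y_A = 28.5, so y_A = 38.
Then y_C = 62 − 0.5·38 = 43.
Price P = 139 − 81 = 58.
A's profit: (58 − 20)·38 = 1444.

1444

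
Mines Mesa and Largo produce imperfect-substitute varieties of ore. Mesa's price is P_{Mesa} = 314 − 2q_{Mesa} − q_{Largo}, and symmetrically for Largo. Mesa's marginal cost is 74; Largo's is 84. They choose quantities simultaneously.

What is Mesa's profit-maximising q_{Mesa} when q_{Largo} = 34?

51.5

Mine Mesa's profit: π = q_{Mesa}(314 − 2q_{Mesa} − q_{Largo}) − 74q_{Mesa}.
∂π/∂q_{Mesa} = 240 − 4q_{Mesa} − q_{Largo} = 0 ⇒ q_{Mesa} = 60 − 0.25q_{Largo}.
At q_{Largo} = 34: q_{Mesa} = 60 − 0.25·34 = 51.5.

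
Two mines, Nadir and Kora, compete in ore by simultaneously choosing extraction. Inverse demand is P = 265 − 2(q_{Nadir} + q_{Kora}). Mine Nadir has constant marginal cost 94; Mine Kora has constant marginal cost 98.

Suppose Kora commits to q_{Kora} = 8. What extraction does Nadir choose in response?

Mine Nadir's profit: π = q_{Nadir}(265 − 2(q_{Nadir} + q_{Kora})) − 94q_{Nadir}.
∂π/∂q_{Nadir} = 171 − 4q_{Nadir} − 2q_{Kora} = 0, so q_{Nadir} = 42.75 − 0.5q_{Kora}.
At q_{Kora} = 8: q_{Nadir} = 42.75 − 0.5·8 = 38.75.

38.75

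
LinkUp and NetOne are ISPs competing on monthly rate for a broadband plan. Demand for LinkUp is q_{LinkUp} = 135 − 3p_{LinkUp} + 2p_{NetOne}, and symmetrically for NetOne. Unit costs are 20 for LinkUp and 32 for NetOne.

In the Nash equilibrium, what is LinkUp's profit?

LinkUp's profit: π = (p_{LinkUp} − 20)(135 − 3p_{LinkUp} + 2p_{NetOne}).
∂π/∂p_{LinkUp} = 195 − 6p_{LinkUp} + 2p_{NetOne} = 0 ⇒ p_{LinkUp} = 32.5 + (1/3)p_{NetOne}.
Similarly p_{NetOne} = 38.5 + (1/3)p_{LinkUp}.
Substituting the second reaction function into the first: p_{LinkUp} = 32.5 + (1/3)(38.5 + (1/3)p_{LinkUp}), which gives (8/9)p_{LinkUp} = 136/3 ⇒ p_{LinkUp} = 51.
Then p_{NetOne} = 38.5 + (1/3)·51 = 55.5.
q_{LinkUp} = 135 − 3·51 + 2·55.5 = 93.
Profit = (51 − 20)·93 = 2883.

2883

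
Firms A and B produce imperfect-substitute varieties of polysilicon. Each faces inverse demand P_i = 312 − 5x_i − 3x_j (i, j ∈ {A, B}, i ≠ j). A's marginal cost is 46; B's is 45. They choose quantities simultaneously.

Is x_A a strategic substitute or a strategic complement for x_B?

Firm A's profit: π = x_A(312 − 5x_A − 3x_B) − 46x_A.
∂π/∂x_A = 266 − 10x_A − 3x_B = 0 ⇒ x_A = 26.6 − 0.3x_B.
The best-response slope dx_A/dx_B = −0.3 < 0: the reaction function is downward-sloping, so the choices are strategic substitutes.

strategic substitutes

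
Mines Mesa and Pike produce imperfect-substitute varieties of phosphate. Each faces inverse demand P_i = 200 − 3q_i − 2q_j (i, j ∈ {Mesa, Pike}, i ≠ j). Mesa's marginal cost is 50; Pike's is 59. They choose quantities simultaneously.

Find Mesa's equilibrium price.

107.9375

Mine Mesa's profit: π = q_{Mesa}(200 − 3q_{Mesa} − 2q_{Pike}) − 50q_{Mesa}.
∂π/∂q_{Mesa} = 150 − 6q_{Mesa} − 2q_{Pike} = 0 ⇒ q_{Mesa} = 25 − (1/3)q_{Pike}.
Similarly q_{Pike} = 23.5 − (1/3)q_{Mesa}.
Substituting the second reaction function into the first: q_{Mesa} = 25 − (1/3)(23.5 − (1/3)q_{Mesa}), which gives (8/9)q_{Mesa} = 103/6 ⇒ q_{Mesa} = 19.3125.
Then q_{Pike} = 23.5 − (1/3)·19.3125 = 17.0625.
P_{Mesa} = 200 − 3·19.3125 − 2·17.0625 = 107.9375.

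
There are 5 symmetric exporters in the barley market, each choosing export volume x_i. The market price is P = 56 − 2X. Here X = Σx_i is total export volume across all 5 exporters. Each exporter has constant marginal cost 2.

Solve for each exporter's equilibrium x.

A representative exporter's profit is π_i = x_i(56 − 2X) − 2x_i, with X = x_i + Σ_{j≠i} x_j.
First-order condition: 54 − 4x_i − 2Σ_{j≠i} x_j = 0.
In a symmetric equilibrium every exporter chooses the same x, so Σ_{j≠i} x_j = 4x. The condition becomes 54 − 12x = 0, giving x = 54/12 = 4.5.

4.5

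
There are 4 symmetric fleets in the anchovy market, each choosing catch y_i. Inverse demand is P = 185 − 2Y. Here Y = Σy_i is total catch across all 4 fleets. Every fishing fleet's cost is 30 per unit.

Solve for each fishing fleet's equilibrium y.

15.5

A representative fishing fleet's profit is π_i = y_i(185 − 2Y) − 30y_i, with Y = y_i + Σ_{j≠i} y_j.
First-order condition: 155 − 4y_i − 2Σ_{j≠i} y_j = 0.
In a symmetric equilibrium every fishing fleet chooses the same y, so Σ_{j≠i} y_j = 3y. The condition becomes 155 − 10y = 0, giving y = 155/10 = 15.5.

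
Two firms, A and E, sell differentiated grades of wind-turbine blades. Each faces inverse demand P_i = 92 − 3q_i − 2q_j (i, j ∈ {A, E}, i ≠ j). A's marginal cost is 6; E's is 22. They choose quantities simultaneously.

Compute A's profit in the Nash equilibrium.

Firm A's profit: π = q_A(92 − 3q_A − 2q_E) − 6q_A.
∂π/∂q_A = 86 − 6q_A − 2q_E = 0 ⇒ q_A = 43/3 − (1/3)q_E.
Similarly q_E = 35/3 − (1/3)q_A.
Plugging q_E into A's best response: q_A = 43/3 − (1/3)(35/3 − (1/3)q_A) ⇒ (8/9)q_A = 94/9, so q_A = 11.75.
Then q_E = 35/3 − (1/3)·11.75 = 7.75.
P_A = 92 − 3·11.75 − 2·7.75 = 41.25.
Profit = (41.25 − 6)·11.75 = 414.1875.

414.1875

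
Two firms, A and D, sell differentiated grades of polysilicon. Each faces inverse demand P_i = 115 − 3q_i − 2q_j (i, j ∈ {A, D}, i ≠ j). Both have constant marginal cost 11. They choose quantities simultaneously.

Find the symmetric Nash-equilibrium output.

Firm A's profit: π = q_A(115 − 3q_A − 2q_D) − 11q_A.
∂π/∂q_A = 104 − 6q_A − 2q_D = 0 ⇒ q_A = 52/3 − (1/3)q_D.
The game is symmetric, so in equilibrium q_D = q_A: the reaction function gives (4/3)q_A = 52/3, hence q_A = 13.

13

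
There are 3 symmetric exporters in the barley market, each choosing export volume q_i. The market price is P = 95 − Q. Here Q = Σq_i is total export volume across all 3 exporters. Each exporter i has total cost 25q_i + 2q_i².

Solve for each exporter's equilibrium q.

8.75

A representative exporter's profit is π_i = q_i(95 − Q) − 25q_i − 2q_i², with Q = q_i + Σ_{j≠i} q_j.
First-order condition: 70 − 6q_i − Σ_{j≠i} q_j = 0.
In a symmetric equilibrium every exporter chooses the same q, so Σ_{j≠i} q_j = 2q. The condition becomes 70 − 8q = 0, giving q = 70/8 = 8.75.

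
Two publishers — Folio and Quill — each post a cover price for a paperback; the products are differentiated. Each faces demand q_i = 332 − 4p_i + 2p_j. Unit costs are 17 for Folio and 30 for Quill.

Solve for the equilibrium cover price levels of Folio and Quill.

Folio's profit: π = (p_{Folio} − 17)(332 − 4p_{Folio} + 2p_{Quill}).
∂π/∂p_{Folio} = 400 − 8p_{Folio} + 2p_{Quill} = 0 ⇒ p_{Folio} = 50 + 0.25p_{Quill}.
Similarly p_{Quill} = 56.5 + 0.25p_{Folio}.
Solving the two reaction functions simultaneously: (1 − (0.25)(0.25))p_{Folio} = 50 + 0.25·56.5, so 0.9375p_{Folio} = 64.125 and p_{Folio} = 68.4.
Then p_{Quill} = 56.5 + 0.25·68.4 = 73.6.

68.4, 73.6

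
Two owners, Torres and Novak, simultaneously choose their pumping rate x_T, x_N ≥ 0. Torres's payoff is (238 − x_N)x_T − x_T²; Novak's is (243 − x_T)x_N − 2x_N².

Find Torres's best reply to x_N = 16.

Expanding Torres's payoff: 238x_T − x_Nx_T − x_T².
∂π/∂x_T = 238 − x_N − 2x_T = 0, so x_T = 119 − 0.5x_N.
At x_N = 16: x_T = 119 − 0.5·16 = 111.

111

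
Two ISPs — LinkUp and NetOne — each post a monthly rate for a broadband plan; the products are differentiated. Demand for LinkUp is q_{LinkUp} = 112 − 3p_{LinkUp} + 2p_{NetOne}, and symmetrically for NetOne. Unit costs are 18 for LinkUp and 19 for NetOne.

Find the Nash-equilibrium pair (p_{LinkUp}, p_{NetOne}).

LinkUp's profit: π = (p_{LinkUp} − 18)(112 − 3p_{LinkUp} + 2p_{NetOne}).
∂π/∂p_{LinkUp} = 166 − 6p_{LinkUp} + 2p_{NetOne} = 0 ⇒ p_{LinkUp} = 83/3 + (1/3)p_{NetOne}.
Similarly p_{NetOne} = 169/6 + (1/3)p_{LinkUp}.
Solving the two reaction functions simultaneously: (1 − (1/3)(1/3))p_{LinkUp} = 83/3 + (1/3)·(169/6), so (8/9)p_{LinkUp} = 667/18 and p_{LinkUp} = 41.6875.
Then p_{NetOne} = 169/6 + (1/3)·41.6875 = 42.0625.

41.6875, 42.0625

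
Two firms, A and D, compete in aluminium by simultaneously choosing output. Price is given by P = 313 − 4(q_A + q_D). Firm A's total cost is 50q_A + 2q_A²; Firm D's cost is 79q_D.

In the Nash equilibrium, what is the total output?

36.55

Firm A's profit: π = q_A(313 − 4(q_A + q_D)) − 50q_A − 2q_A².
∂π/∂q_A = 263 − 12q_A − 4q_D = 0, so q_A = 263/12 − (1/3)q_D.
For D: ∂π/∂q_D = 234 − 8q_D − 4q_A = 0 ⇒ q_D = 29.25 − 0.5q_A.
Substituting the second reaction function into the first: q_A = 263/12 − (1/3)(29.25 − 0.5q_A), which gives (5/6)q_A = 73/6 ⇒ q_A = 14.6.
Then q_D = 29.25 − 0.5·14.6 = 21.95.
Total output: 14.6 + 21.95 = 36.55.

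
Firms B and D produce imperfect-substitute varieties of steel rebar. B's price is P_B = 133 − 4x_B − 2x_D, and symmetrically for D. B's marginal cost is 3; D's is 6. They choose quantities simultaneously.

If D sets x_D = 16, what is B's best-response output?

12.25

Firm B's profit: π = x_B(133 − 4x_B − 2x_D) − 3x_B.
∂π/∂x_B = 130 − 8x_B − 2x_D = 0 ⇒ x_B = 16.25 − 0.25x_D.
At x_D = 16: x_B = 16.25 − 0.25·16 = 12.25.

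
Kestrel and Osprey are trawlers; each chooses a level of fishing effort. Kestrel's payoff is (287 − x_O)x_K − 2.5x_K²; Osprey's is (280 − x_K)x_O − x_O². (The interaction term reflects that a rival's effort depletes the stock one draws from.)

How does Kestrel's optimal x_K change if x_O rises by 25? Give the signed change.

Expanding Kestrel's payoff: 287x_K − x_Ox_K − 2.5x_K².
∂π/∂x_K = 287 − x_O − 5x_K = 0, so x_K = 57.4 − 0.2x_O.
The reaction-function slope is −0.2, so a 25-unit rise in x_O moves x_K by −0.2 × 25 = −5. Kestrel's best response falls — the actions are strategic substitutes.

-5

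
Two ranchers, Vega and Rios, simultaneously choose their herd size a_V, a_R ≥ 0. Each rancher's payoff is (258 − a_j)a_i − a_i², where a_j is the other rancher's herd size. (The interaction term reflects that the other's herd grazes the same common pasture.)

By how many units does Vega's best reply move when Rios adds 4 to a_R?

-2

Vega's payoff is (258 − a_R)a_V − a_V².
∂π/∂a_V = 258 − a_R − 2a_V = 0, so a_V = 129 − 0.5a_R.
The reaction-function slope is −0.5, so a 4-unit rise in a_R moves a_V by −0.5 × 4 = −2. Vega's best response falls — the actions are strategic substitutes.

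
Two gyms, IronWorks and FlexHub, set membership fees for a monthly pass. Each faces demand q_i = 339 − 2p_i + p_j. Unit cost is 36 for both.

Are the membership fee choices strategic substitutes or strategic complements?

strategic complements

IronWorks's profit: π = (p_{IronWorks} − 36)(339 − 2p_{IronWorks} + p_{FlexHub}).
∂π/∂p_{IronWorks} = 411 − 4p_{IronWorks} + p_{FlexHub} = 0 ⇒ p_{IronWorks} = 102.75 + 0.25p_{FlexHub}.
The best-response slope dp_{IronWorks}/dp_{FlexHub} = 0.25 > 0: the reaction function is upward-sloping, so the choices are strategic complements.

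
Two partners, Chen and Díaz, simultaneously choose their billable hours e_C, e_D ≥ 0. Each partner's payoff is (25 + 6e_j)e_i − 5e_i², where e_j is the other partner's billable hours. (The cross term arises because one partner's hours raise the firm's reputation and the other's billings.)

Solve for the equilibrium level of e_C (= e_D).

Chen's payoff is (25 + 6e_D)e_C − 5e_C².
∂π/∂e_C = 25 + 6e_D − 10e_C = 0, so e_C = 2.5 + 0.6e_D.
The game is symmetric, so in equilibrium e_D = e_C: the reaction function gives 0.4e_C = 2.5, hence e_C = 6.25.

6.25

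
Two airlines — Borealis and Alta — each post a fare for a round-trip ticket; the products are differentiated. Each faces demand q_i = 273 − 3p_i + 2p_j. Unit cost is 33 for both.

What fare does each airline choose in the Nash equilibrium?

Borealis's profit: π = (p_{Borealis} − 33)(273 − 3p_{Borealis} + 2p_{Alta}).
∂π/∂p_{Borealis} = 372 − 6p_{Borealis} + 2p_{Alta} = 0 ⇒ p_{Borealis} = 62 + (1/3)p_{Alta}.
By symmetry p_{Alta} = p_{Borealis}; substituting into the reaction function, (2/3)p_{Borealis} = 62 and p_{Borealis} = 93.

93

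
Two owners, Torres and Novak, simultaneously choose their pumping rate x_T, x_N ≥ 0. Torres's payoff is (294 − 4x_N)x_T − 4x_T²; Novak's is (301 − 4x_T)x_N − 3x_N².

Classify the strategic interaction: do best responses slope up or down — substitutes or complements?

strategic substitutes

Expanding Torres's payoff: 294x_T − 4x_Nx_T − 4x_T².
∂π/∂x_T = 294 − 4x_N − 8x_T = 0, so x_T = 36.75 − 0.5x_N.
The best-response slope dx_T/dx_N = −0.5 < 0: the reaction function is downward-sloping, so the choices are strategic substitutes.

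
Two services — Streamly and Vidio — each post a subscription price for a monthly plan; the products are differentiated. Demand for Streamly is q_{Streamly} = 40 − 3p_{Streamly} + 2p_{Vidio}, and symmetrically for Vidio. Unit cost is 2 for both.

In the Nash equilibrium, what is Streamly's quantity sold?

28.5

Streamly's profit: π = (p_{Streamly} − 2)(40 − 3p_{Streamly} + 2p_{Vidio}).
∂π/∂p_{Streamly} = 46 − 6p_{Streamly} + 2p_{Vidio} = 0 ⇒ p_{Streamly} = 23/3 + (1/3)p_{Vidio}.
The game is symmetric, so in equilibrium p_{Vidio} = p_{Streamly}: the reaction function gives (2/3)p_{Streamly} = 23/3, hence p_{Streamly} = 11.5.
q_{Streamly} = 40 − 3·11.5 + 2·11.5 = 28.5.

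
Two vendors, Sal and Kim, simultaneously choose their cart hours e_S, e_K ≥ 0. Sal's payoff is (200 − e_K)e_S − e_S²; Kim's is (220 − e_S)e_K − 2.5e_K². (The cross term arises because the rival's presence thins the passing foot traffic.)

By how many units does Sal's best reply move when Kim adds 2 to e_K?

-1

Expanding Sal's payoff: 200e_S − e_Ke_S − e_S².
∂π/∂e_S = 200 − e_K − 2e_S = 0, so e_S = 100 − 0.5e_K.
The reaction-function slope is −0.5, so a 2-unit rise in e_K moves e_S by −0.5 × 2 = −1. Sal's best response falls — the actions are strategic substitutes.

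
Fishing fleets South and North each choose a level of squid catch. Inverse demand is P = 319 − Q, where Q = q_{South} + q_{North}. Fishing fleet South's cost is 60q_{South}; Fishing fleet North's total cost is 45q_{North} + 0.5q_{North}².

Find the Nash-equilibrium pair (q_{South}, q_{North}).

100.6, 57.8

Fishing fleet South's profit: π = q_{South}(319 − (q_{South} + q_{North})) − 60q_{South}.
∂π/∂q_{South} = 259 − 2q_{South} − q_{North} = 0, so q_{South} = 129.5 − 0.5q_{North}.
For North: ∂π/∂q_{North} = 274 − 3q_{North} − q_{South} = 0 ⇒ q_{North} = 274/3 − (1/3)q_{South}.
Plugging q_{North} into South's best response: q_{South} = 129.5 − 0.5(274/3 − (1/3)q_{South}) ⇒ (5/6)q_{South} = 503/6, so q_{South} = 100.6.
Then q_{North} = 274/3 − (1/3)·100.6 = 57.8.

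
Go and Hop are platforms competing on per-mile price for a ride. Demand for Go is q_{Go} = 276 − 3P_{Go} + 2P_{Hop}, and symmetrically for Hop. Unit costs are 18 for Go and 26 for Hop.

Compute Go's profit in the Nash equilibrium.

13068

Go's profit: π = (P_{Go} − 18)(276 − 3P_{Go} + 2P_{Hop}).
∂π/∂P_{Go} = 330 − 6P_{Go} + 2P_{Hop} = 0 ⇒ P_{Go} = 55 + (1/3)P_{Hop}.
Similarly P_{Hop} = 59 + (1/3)P_{Go}.
Solving the two reaction functions simultaneously: (1 − (1/3)(1/3))P_{Go} = 55 + (1/3)·59, so (8/9)P_{Go} = 224/3 and P_{Go} = 84.
Then P_{Hop} = 59 + (1/3)·84 = 87.
q_{Go} = 276 − 3·84 + 2·87 = 198.
Profit = (84 − 18)·198 = 13068.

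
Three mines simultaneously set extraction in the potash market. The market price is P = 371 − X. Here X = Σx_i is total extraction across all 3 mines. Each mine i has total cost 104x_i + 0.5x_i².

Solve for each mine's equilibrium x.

A representative mine's profit is π_i = x_i(371 − X) − 104x_i − 0.5x_i², with X = x_i + Σ_{j≠i} x_j.
First-order condition: 267 − 3x_i − Σ_{j≠i} x_j = 0.
Imposing symmetry (x_j = x for all j) turns Σ_{j≠i} x_j into 2x, so 267 = 5x and x = 53.4.

53.4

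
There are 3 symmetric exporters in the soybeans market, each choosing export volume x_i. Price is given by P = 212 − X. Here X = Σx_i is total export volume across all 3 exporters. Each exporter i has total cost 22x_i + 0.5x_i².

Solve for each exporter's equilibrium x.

A representative exporter's profit is π_i = x_i(212 − X) − 22x_i − 0.5x_i², with X = x_i + Σ_{j≠i} x_j.
First-order condition: 190 − 3x_i − Σ_{j≠i} x_j = 0.
With identical exporters, set every x_j = x: then 190 − 3x − 2x = 0, i.e. x = 190/5 = 38.

38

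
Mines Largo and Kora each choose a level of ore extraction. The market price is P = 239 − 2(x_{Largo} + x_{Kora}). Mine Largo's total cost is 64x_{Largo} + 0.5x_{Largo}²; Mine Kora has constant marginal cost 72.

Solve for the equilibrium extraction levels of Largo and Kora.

Mine Largo's profit: π = x_{Largo}(239 − 2(x_{Largo} + x_{Kora})) − 64x_{Largo} − 0.5x_{Largo}².
∂π/∂x_{Largo} = 175 − 5x_{Largo} − 2x_{Kora} = 0, so x_{Largo} = 35 − 0.4x_{Kora}.
For Kora: ∂π/∂x_{Kora} = 167 − 4x_{Kora} − 2x_{Largo} = 0 ⇒ x_{Kora} = 41.75 − 0.5x_{Largo}.
Solving the two reaction functions simultaneously: (1 − (−0.4)(−0.5))x_{Largo} = 35 − 0.4·41.75, so 0.8x_{Largo} = 18.3 and x_{Largo} = 22.875.
Then x_{Kora} = 41.75 − 0.5·22.875 = 30.3125.

22.875, 30.3125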